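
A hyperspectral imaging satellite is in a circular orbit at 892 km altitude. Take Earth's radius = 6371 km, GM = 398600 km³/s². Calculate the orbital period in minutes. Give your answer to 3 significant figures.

Semi-major axis a = 6371 + 892 = 7263 km. Period T = 2π√(a³/μ) = 2π√(7263³/398600) = 6160.1 s = 102.67 min.

103 min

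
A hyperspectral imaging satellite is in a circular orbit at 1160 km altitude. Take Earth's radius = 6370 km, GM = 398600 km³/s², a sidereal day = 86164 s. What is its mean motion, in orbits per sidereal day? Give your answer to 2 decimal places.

13.25

Semi-major axis a = 6370 + 1160 = 7530 km. Period T = 2π√(a³/μ) = 2π√(7530³/398600) = 6502.8 s = 108.38 min.
Orbits per sidereal day = 86164 / 6502.8 = 13.250.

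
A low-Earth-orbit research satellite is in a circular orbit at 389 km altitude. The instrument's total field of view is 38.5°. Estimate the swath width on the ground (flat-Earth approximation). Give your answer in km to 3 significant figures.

Half-angle = 38.5°/2 = 19.25°.
Swath width ≈ 2h·tan(θ/2) = 2 × 389 × tan(19.25°) = 271.7 km.

272 km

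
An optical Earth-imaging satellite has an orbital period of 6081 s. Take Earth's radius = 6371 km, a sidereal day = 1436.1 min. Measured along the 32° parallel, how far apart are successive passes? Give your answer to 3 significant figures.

Node shift per orbit = (6081.0/86166) × 360° = 25.41°.
Equatorial spacing = 25.41 × 111.2 km/° = 2825 km.
At 32° latitude, spacing = 2825 × cos(32°) = 2396 km.

2400 km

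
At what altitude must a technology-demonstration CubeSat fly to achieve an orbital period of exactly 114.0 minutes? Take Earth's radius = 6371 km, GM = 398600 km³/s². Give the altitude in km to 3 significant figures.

1420 km

T = 114.0 min = 6840.0 s.
From T = 2π√(a³/μ): a = (μ T²/4π²)^(1/3) = (398600 × 6840.0² / 4π²)^(1/3) = 7788 km.
Altitude h = a − R = 7788 − 6371 = 1417 km.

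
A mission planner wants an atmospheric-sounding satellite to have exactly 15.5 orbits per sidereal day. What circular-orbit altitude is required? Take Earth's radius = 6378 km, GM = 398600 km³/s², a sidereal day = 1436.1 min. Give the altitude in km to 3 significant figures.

405 km

Required period T = 86166 / 15.5 = 5559.1 s.
From T = 2π√(a³/μ): a = (μ T²/4π²)^(1/3) = (398600 × 5559.1² / 4π²)^(1/3) = 6783 km.
Altitude h = a − R = 6783 − 6378 = 405 km.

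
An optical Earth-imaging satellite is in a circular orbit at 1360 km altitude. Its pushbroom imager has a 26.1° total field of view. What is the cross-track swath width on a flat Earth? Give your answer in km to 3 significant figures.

630 km

Half-angle = 26.1°/2 = 13.05°.
Swath width ≈ 2h·tan(θ/2) = 2 × 1360 × tan(13.05°) = 630.5 km.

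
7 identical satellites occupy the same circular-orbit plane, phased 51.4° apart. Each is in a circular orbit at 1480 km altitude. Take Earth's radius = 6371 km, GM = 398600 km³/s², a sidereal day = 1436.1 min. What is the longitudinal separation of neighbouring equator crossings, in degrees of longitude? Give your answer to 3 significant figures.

Semi-major axis a = 6371 + 1480 = 7851 km. Period T = 2π√(a³/μ) = 2π√(7851³/398600) = 6923.1 s = 115.38 min.
Single-satellite node shift = (6923.1/86166) × 360° = 28.92°.
With 7 satellites evenly phased, successive equator crossings are 28.92/7 = 4.132° apart.

4.13°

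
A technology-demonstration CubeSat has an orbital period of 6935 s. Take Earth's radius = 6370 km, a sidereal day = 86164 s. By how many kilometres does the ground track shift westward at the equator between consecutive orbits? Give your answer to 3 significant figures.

During one orbit Earth rotates (6935.0 / 86164) × 360° = 28.97°.
At the equator that is 28.97° × (2π·6370/360) km/° = 28.97 × 111.2 = 3221 km.

3220 km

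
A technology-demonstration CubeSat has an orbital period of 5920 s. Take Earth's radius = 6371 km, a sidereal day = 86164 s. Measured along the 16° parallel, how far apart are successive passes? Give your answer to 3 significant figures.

2640 km

Node shift per orbit = (5920.0/86164) × 360° = 24.73°.
Equatorial spacing = 24.73 × 111.2 km/° = 2750 km.
At 16° latitude, spacing = 2750 × cos(16°) = 2644 km.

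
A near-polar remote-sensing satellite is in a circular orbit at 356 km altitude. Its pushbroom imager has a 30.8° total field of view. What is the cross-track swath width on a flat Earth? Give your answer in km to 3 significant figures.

196 km

Half-angle = 30.8°/2 = 15.4°.
Swath width ≈ 2h·tan(θ/2) = 2 × 356 × tan(15.4°) = 196.1 km.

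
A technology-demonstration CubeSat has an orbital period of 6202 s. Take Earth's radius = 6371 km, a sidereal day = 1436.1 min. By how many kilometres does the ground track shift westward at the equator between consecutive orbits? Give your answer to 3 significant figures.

During one orbit Earth rotates (6202.0 / 86166) × 360° = 25.91°.
At the equator that is 25.91° × (2π·6371/360) km/° = 25.91 × 111.2 = 2881 km.

2880 km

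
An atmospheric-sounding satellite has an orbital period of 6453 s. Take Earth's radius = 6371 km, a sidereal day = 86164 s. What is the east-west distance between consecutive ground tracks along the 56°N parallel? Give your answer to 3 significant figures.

1680 km

Node shift per orbit = (6453.0/86164) × 360° = 26.96°.
Equatorial spacing = 26.96 × 111.2 km/° = 2998 km.
At 56° latitude, spacing = 2998 × cos(56°) = 1676 km.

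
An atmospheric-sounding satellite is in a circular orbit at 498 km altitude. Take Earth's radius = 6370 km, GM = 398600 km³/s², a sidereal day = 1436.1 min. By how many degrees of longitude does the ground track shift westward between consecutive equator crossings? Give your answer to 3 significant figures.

23.7°

Semi-major axis a = 6370 + 498 = 6868 km. Period T = 2π√(a³/μ) = 2π√(6868³/398600) = 5664.4 s = 94.41 min.
During one orbit Earth rotates (5664.4 / 86166) × 360° = 23.67°.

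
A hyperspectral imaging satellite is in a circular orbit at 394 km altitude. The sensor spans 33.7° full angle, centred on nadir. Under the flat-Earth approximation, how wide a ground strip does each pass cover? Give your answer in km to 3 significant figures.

239 km

Half-angle = 33.7°/2 = 16.85°.
Swath width ≈ 2h·tan(θ/2) = 2 × 394 × tan(16.85°) = 238.7 km.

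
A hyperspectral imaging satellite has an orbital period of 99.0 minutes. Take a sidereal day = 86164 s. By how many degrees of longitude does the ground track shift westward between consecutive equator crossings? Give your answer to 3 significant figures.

24.8°

T = 99.0 min = 5940.0 s.
During one orbit Earth rotates (5940.0 / 86164) × 360° = 24.82°.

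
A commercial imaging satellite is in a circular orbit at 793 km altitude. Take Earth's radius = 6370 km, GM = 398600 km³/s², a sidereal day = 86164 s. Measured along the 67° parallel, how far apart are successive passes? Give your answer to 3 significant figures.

1100 km

Semi-major axis a = 6370 + 793 = 7163 km. Period T = 2π√(a³/μ) = 2π√(7163³/398600) = 6033.3 s = 100.55 min.
Node shift per orbit = (6033.3/86164) × 360° = 25.21°.
Equatorial spacing = 25.21 × 111.2 km/° = 2803 km.
At 67° latitude, spacing = 2803 × cos(67°) = 1095 km.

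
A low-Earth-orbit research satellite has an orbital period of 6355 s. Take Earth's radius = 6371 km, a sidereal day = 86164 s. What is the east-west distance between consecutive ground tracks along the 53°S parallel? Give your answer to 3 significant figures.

1780 km

Node shift per orbit = (6355.0/86164) × 360° = 26.55°.
Equatorial spacing = 26.55 × 111.2 km/° = 2952 km.
At 53° latitude, spacing = 2952 × cos(53°) = 1777 km.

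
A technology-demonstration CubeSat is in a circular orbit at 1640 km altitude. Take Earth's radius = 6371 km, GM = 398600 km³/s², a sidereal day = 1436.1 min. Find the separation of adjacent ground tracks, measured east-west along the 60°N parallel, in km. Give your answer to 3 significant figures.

1660 km

Semi-major axis a = 6371 + 1640 = 8011 km. Period T = 2π√(a³/μ) = 2π√(8011³/398600) = 7135.8 s = 118.93 min.
Node shift per orbit = (7135.8/86166) × 360° = 29.81°.
Equatorial spacing = 29.81 × 111.2 km/° = 3315 km.
At 60° latitude, spacing = 3315 × cos(60°) = 1658 km.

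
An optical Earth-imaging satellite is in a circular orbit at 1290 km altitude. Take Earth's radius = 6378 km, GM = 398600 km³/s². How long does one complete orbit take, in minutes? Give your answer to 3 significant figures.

111 min

Semi-major axis a = 6378 + 1290 = 7668 km. Period T = 2π√(a³/μ) = 2π√(7668³/398600) = 6682.4 s = 111.37 min.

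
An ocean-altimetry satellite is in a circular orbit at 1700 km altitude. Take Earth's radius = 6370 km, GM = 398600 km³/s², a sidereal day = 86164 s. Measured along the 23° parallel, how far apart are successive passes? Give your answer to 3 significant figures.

3080 km

Semi-major axis a = 6370 + 1700 = 8070 km. Period T = 2π√(a³/μ) = 2π√(8070³/398600) = 7214.8 s = 120.25 min.
Node shift per orbit = (7214.8/86164) × 360° = 30.14°.
Equatorial spacing = 30.14 × 111.2 km/° = 3351 km.
At 23° latitude, spacing = 3351 × cos(23°) = 3085 km.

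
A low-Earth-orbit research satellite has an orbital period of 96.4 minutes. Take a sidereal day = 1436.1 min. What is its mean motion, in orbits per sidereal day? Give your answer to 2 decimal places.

T = 96.4 min = 5784.0 s.
Orbits per sidereal day = 86166 / 5784.0 = 14.897.

14.90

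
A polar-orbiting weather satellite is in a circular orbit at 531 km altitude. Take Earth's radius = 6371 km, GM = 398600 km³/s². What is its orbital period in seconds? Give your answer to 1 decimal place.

5706.6 seconds

Semi-major axis a = 6371 + 531 = 6902 km. Period T = 2π√(a³/μ) = 2π√(6902³/398600) = 5706.6 s = 95.11 min.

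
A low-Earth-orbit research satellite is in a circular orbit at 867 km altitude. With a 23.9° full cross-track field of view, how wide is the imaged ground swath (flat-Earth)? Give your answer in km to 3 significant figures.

Half-angle = 23.9°/2 = 11.95°.
Swath width ≈ 2h·tan(θ/2) = 2 × 867 × tan(11.95°) = 367.0 km.

367 km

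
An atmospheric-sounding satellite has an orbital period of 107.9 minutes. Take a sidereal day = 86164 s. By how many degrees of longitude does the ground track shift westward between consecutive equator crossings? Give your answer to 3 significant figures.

T = 107.9 min = 6474.0 s.
During one orbit Earth rotates (6474.0 / 86164) × 360° = 27.05°.

27.0°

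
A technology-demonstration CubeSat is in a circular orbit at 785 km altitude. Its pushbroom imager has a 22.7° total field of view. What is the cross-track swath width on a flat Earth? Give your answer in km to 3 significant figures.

315 km

Half-angle = 22.7°/2 = 11.35°.
Swath width ≈ 2h·tan(θ/2) = 2 × 785 × tan(11.35°) = 315.1 km.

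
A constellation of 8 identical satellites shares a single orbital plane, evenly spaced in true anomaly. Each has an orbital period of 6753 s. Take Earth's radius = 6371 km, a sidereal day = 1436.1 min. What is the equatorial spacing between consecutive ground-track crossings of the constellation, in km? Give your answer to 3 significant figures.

392 km

Single-satellite node shift = (6753.0/86166) × 360° = 28.21°.
With 8 satellites evenly phased, successive equator crossings are 28.21/8 = 3.527° apart.
That is 3.527 × 111.2 = 392 km at the equator.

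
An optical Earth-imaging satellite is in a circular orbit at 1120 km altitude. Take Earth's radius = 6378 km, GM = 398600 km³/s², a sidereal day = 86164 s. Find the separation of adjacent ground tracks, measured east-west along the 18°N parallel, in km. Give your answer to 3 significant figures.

2860 km

Semi-major axis a = 6378 + 1120 = 7498 km. Period T = 2π√(a³/μ) = 2π√(7498³/398600) = 6461.4 s = 107.69 min.
Node shift per orbit = (6461.4/86164) × 360° = 27.00°.
Equatorial spacing = 27.00 × 111.3 km/° = 3005 km.
At 18° latitude, spacing = 3005 × cos(18°) = 2858 km.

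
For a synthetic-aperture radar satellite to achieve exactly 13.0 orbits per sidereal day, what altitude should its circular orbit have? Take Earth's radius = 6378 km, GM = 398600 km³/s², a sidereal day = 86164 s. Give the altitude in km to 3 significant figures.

1250 km

Required period T = 86164 / 13.0 = 6628.0 s.
From T = 2π√(a³/μ): a = (μ T²/4π²)^(1/3) = (398600 × 6628.0² / 4π²)^(1/3) = 7626 km.
Altitude h = a − R = 7626 − 6378 = 1248 km.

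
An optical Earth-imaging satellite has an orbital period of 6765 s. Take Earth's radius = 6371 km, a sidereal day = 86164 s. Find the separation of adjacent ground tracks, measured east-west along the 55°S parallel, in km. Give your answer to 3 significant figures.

1800 km

Node shift per orbit = (6765.0/86164) × 360° = 28.26°.
Equatorial spacing = 28.26 × 111.2 km/° = 3143 km.
At 55° latitude, spacing = 3143 × cos(55°) = 1803 km.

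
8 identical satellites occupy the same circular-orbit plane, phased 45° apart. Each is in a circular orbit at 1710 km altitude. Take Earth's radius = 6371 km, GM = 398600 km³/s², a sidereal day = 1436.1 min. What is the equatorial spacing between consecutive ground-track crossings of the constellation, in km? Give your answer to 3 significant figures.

420 km

Semi-major axis a = 6371 + 1710 = 8081 km. Period T = 2π√(a³/μ) = 2π√(8081³/398600) = 7229.5 s = 120.49 min.
Single-satellite node shift = (7229.5/86166) × 360° = 30.20°.
With 8 satellites evenly phased, successive equator crossings are 30.20/8 = 3.776° apart.
That is 3.776 × 111.2 = 420 km at the equator.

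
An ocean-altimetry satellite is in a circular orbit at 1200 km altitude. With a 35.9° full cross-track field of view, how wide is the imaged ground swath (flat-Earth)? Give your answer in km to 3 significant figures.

Half-angle = 35.9°/2 = 17.95°.
Swath width ≈ 2h·tan(θ/2) = 2 × 1200 × tan(17.95°) = 777.5 km.

777 km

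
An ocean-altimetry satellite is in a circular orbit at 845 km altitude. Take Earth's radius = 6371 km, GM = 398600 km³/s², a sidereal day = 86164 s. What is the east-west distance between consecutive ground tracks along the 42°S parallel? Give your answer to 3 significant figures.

Semi-major axis a = 6371 + 845 = 7216 km. Period T = 2π√(a³/μ) = 2π√(7216³/398600) = 6100.4 s = 101.67 min.
Node shift per orbit = (6100.4/86164) × 360° = 25.49°.
Equatorial spacing = 25.49 × 111.2 km/° = 2834 km.
At 42° latitude, spacing = 2834 × cos(42°) = 2106 km.

2110 km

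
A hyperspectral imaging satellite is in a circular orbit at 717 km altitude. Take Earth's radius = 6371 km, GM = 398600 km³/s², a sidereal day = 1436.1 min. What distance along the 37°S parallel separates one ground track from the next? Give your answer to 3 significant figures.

Semi-major axis a = 6371 + 717 = 7088 km. Period T = 2π√(a³/μ) = 2π√(7088³/398600) = 5938.8 s = 98.98 min.
Node shift per orbit = (5938.8/86166) × 360° = 24.81°.
Equatorial spacing = 24.81 × 111.2 km/° = 2759 km.
At 37° latitude, spacing = 2759 × cos(37°) = 2203 km.

2200 km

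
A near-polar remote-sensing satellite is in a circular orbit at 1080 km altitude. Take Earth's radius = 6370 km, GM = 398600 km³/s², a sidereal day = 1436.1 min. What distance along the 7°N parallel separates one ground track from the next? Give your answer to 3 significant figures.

2950 km

Semi-major axis a = 6370 + 1080 = 7450 km. Period T = 2π√(a³/μ) = 2π√(7450³/398600) = 6399.5 s = 106.66 min.
Node shift per orbit = (6399.5/86166) × 360° = 26.74°.
Equatorial spacing = 26.74 × 111.2 km/° = 2973 km.
At 7° latitude, spacing = 2973 × cos(7°) = 2950 km.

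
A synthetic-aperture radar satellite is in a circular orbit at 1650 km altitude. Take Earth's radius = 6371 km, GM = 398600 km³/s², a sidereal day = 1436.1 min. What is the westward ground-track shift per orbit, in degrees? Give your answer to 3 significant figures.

29.9°

Semi-major axis a = 6371 + 1650 = 8021 km. Period T = 2π√(a³/μ) = 2π√(8021³/398600) = 7149.1 s = 119.15 min.
During one orbit Earth rotates (7149.1 / 86166) × 360° = 29.87°.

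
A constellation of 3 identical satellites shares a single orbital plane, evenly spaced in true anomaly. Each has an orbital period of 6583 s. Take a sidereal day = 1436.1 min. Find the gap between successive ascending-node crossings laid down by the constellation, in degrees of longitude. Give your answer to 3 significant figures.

Single-satellite node shift = (6583.0/86166) × 360° = 27.50°.
With 3 satellites evenly phased, successive equator crossings are 27.50/3 = 9.168° apart.

9.17°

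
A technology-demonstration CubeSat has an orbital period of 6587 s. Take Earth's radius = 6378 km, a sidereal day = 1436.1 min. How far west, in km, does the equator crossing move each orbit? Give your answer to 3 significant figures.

3060 km

During one orbit Earth rotates (6587.0 / 86166) × 360° = 27.52°.
At the equator that is 27.52° × (2π·6378/360) km/° = 27.52 × 111.3 = 3063 km.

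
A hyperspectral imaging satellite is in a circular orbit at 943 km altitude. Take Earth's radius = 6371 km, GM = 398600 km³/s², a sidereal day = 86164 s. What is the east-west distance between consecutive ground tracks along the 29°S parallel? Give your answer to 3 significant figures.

2530 km

Semi-major axis a = 6371 + 943 = 7314 km. Period T = 2π√(a³/μ) = 2π√(7314³/398600) = 6225.1 s = 103.75 min.
Node shift per orbit = (6225.1/86164) × 360° = 26.01°.
Equatorial spacing = 26.01 × 111.2 km/° = 2892 km.
At 29° latitude, spacing = 2892 × cos(29°) = 2529 km.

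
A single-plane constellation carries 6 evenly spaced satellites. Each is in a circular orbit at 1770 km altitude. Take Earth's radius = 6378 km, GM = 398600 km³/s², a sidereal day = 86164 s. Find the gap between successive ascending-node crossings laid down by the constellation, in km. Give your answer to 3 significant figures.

567 km

Semi-major axis a = 6378 + 1770 = 8148 km. Period T = 2π√(a³/μ) = 2π√(8148³/398600) = 7319.6 s = 121.99 min.
Single-satellite node shift = (7319.6/86164) × 360° = 30.58°.
With 6 satellites evenly phased, successive equator crossings are 30.58/6 = 5.097° apart.
That is 5.097 × 111.3 = 567 km at the equator.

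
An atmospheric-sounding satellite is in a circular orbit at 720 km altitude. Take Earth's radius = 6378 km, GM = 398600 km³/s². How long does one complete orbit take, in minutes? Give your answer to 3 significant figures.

Semi-major axis a = 6378 + 720 = 7098 km. Period T = 2π√(a³/μ) = 2π√(7098³/398600) = 5951.3 s = 99.19 min.

99.2 min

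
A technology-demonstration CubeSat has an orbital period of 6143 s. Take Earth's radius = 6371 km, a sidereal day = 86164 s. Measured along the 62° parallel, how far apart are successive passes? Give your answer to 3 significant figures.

1340 km

Node shift per orbit = (6143.0/86164) × 360° = 25.67°.
Equatorial spacing = 25.67 × 111.2 km/° = 2854 km.
At 62° latitude, spacing = 2854 × cos(62°) = 1340 km.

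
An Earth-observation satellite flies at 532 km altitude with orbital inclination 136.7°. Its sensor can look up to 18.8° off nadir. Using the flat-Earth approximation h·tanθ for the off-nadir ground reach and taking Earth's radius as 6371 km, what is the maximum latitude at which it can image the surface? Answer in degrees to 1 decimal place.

Retrograde orbit: the ground track reaches ±(180° − i) = ±(180 − 136.7) = ±43.3°.
Sensor half-swath on the ground ≈ 532·tan(18.8°) = 181 km = 1.63° of latitude.
Maximum observable latitude ≈ 43.3 + 1.63 = 44.9°.

44.9°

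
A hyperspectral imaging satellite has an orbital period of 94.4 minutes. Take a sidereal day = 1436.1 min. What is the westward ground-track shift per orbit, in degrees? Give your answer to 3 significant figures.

23.7°

T = 94.4 min = 5664.0 s.
During one orbit Earth rotates (5664.0 / 86166) × 360° = 23.66°.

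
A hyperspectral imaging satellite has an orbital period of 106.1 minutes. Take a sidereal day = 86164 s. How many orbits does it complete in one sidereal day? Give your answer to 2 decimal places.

13.54

T = 106.1 min = 6366.0 s.
Orbits per sidereal day = 86164 / 6366.0 = 13.535.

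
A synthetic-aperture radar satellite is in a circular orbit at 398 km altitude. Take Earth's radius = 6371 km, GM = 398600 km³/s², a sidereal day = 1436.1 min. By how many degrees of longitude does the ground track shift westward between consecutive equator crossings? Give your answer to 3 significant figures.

23.2°

Semi-major axis a = 6371 + 398 = 6769 km. Period T = 2π√(a³/μ) = 2π√(6769³/398600) = 5542.4 s = 92.37 min.
During one orbit Earth rotates (5542.4 / 86166) × 360° = 23.16°.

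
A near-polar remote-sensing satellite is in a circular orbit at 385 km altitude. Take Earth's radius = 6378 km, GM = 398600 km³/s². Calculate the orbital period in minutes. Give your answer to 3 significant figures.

92.3 min

Semi-major axis a = 6378 + 385 = 6763 km. Period T = 2π√(a³/μ) = 2π√(6763³/398600) = 5535.0 s = 92.25 min.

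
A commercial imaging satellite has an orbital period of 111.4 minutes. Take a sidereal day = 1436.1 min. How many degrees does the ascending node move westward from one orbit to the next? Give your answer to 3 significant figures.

T = 111.4 min = 6684.0 s.
During one orbit Earth rotates (6684.0 / 86166) × 360° = 27.93°.

27.9°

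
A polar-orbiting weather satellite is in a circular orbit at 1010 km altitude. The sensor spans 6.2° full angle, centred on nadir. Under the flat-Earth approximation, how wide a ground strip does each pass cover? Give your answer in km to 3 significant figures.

Half-angle = 6.2°/2 = 3.1°.
Swath width ≈ 2h·tan(θ/2) = 2 × 1010 × tan(3.1°) = 109.4 km.

109 km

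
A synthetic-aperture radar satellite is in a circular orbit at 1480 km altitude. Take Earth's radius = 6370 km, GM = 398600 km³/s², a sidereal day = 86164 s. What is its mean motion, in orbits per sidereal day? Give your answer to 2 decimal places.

Semi-major axis a = 6370 + 1480 = 7850 km. Period T = 2π√(a³/μ) = 2π√(7850³/398600) = 6921.7 s = 115.36 min.
Orbits per sidereal day = 86164 / 6921.7 = 12.448.

12.45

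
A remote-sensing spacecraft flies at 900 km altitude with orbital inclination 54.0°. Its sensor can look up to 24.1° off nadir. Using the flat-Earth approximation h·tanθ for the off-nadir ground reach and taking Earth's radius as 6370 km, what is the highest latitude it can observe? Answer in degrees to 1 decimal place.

57.6°

For a prograde orbit the ground track reaches latitude ±i = ±54.0°.
Sensor half-swath on the ground ≈ 900·tan(24.1°) = 403 km = 3.62° of latitude.
Maximum observable latitude ≈ 54.0 + 3.62 = 57.6°.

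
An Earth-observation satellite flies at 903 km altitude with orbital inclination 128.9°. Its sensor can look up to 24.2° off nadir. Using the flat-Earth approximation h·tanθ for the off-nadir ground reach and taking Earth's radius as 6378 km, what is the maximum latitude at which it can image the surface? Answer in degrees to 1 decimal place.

54.7°

Retrograde orbit: the ground track reaches ±(180° − i) = ±(180 − 128.9) = ±51.1°.
Sensor half-swath on the ground ≈ 903·tan(24.2°) = 406 km = 3.65° of latitude.
Maximum observable latitude ≈ 51.1 + 3.65 = 54.7°.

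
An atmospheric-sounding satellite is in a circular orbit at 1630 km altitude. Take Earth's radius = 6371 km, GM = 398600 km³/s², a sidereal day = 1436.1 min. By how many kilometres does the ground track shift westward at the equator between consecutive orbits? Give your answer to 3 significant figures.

Semi-major axis a = 6371 + 1630 = 8001 km. Period T = 2π√(a³/μ) = 2π√(8001³/398600) = 7122.4 s = 118.71 min.
During one orbit Earth rotates (7122.4 / 86166) × 360° = 29.76°.
At the equator that is 29.76° × (2π·6371/360) km/° = 29.76 × 111.2 = 3309 km.

3310 km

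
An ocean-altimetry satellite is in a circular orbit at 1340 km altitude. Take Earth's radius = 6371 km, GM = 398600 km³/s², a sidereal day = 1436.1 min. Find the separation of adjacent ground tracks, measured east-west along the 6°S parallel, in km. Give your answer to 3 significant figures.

Semi-major axis a = 6371 + 1340 = 7711 km. Period T = 2π√(a³/μ) = 2π√(7711³/398600) = 6738.7 s = 112.31 min.
Node shift per orbit = (6738.7/86166) × 360° = 28.15°.
Equatorial spacing = 28.15 × 111.2 km/° = 3131 km.
At 6° latitude, spacing = 3131 × cos(6°) = 3113 km.

3110 km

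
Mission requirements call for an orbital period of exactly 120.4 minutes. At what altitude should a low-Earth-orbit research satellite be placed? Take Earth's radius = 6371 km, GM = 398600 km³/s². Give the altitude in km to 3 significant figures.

T = 120.4 min = 7224.0 s.
From T = 2π√(a³/μ): a = (μ T²/4π²)^(1/3) = (398600 × 7224.0² / 4π²)^(1/3) = 8077 km.
Altitude h = a − R = 8077 − 6371 = 1706 km.

1710 km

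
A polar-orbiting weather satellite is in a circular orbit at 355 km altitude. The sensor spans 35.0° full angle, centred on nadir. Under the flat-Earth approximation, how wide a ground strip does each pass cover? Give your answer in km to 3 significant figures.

Half-angle = 35.0°/2 = 17.5°.
Swath width ≈ 2h·tan(θ/2) = 2 × 355 × tan(17.5°) = 223.9 km.

224 km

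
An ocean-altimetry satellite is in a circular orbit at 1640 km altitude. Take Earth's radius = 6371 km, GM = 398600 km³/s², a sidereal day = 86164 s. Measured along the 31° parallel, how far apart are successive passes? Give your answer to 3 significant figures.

Semi-major axis a = 6371 + 1640 = 8011 km. Period T = 2π√(a³/μ) = 2π√(8011³/398600) = 7135.8 s = 118.93 min.
Node shift per orbit = (7135.8/86164) × 360° = 29.81°.
Equatorial spacing = 29.81 × 111.2 km/° = 3315 km.
At 31° latitude, spacing = 3315 × cos(31°) = 2842 km.

2840 km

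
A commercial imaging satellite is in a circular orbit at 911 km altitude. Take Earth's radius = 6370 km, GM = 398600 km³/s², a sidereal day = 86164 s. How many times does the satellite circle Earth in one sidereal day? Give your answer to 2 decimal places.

13.94

Semi-major axis a = 6370 + 911 = 7281 km. Period T = 2π√(a³/μ) = 2π√(7281³/398600) = 6183.0 s = 103.05 min.
Orbits per sidereal day = 86164 / 6183.0 = 13.936.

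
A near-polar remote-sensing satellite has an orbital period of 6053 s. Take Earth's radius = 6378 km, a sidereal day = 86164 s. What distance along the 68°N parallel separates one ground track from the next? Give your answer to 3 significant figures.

Node shift per orbit = (6053.0/86164) × 360° = 25.29°.
Equatorial spacing = 25.29 × 111.3 km/° = 2815 km.
At 68° latitude, spacing = 2815 × cos(68°) = 1055 km.

1050 km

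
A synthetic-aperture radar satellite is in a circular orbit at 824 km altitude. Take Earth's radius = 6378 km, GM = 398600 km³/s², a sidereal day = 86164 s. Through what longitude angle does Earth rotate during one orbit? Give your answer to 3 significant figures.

25.4°

Semi-major axis a = 6378 + 824 = 7202 km. Period T = 2π√(a³/μ) = 2π√(7202³/398600) = 6082.6 s = 101.38 min.
During one orbit Earth rotates (6082.6 / 86164) × 360° = 25.41°.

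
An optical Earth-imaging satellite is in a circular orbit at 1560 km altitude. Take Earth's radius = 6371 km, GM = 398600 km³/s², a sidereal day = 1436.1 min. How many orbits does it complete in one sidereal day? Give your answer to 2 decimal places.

Semi-major axis a = 6371 + 1560 = 7931 km. Period T = 2π√(a³/μ) = 2π√(7931³/398600) = 7029.2 s = 117.15 min.
Orbits per sidereal day = 86166 / 7029.2 = 12.258.

12.26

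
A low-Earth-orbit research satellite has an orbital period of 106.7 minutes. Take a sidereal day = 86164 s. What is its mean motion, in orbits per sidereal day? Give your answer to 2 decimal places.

T = 106.7 min = 6402.0 s.
Orbits per sidereal day = 86164 / 6402.0 = 13.459.

13.46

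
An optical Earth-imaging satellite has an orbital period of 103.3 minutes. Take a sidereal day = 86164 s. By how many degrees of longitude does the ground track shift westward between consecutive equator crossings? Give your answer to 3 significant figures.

25.9°

T = 103.3 min = 6198.0 s.
During one orbit Earth rotates (6198.0 / 86164) × 360° = 25.90°.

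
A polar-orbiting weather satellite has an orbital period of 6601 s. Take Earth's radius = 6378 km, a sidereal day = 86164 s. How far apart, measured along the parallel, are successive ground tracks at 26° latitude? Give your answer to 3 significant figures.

2760 km

Node shift per orbit = (6601.0/86164) × 360° = 27.58°.
Equatorial spacing = 27.58 × 111.3 km/° = 3070 km.
At 26° latitude, spacing = 3070 × cos(26°) = 2759 km.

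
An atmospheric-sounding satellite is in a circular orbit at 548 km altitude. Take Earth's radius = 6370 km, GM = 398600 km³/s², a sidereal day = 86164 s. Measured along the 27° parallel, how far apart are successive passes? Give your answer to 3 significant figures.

2370 km

Semi-major axis a = 6370 + 548 = 6918 km. Period T = 2π√(a³/μ) = 2π√(6918³/398600) = 5726.4 s = 95.44 min.
Node shift per orbit = (5726.4/86164) × 360° = 23.93°.
Equatorial spacing = 23.93 × 111.2 km/° = 2660 km.
At 27° latitude, spacing = 2660 × cos(27°) = 2370 km.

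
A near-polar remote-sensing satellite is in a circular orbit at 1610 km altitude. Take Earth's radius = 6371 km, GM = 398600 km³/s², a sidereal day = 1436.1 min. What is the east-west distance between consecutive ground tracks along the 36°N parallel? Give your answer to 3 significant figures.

2670 km

Semi-major axis a = 6371 + 1610 = 7981 km. Period T = 2π√(a³/μ) = 2π√(7981³/398600) = 7095.7 s = 118.26 min.
Node shift per orbit = (7095.7/86166) × 360° = 29.65°.
Equatorial spacing = 29.65 × 111.2 km/° = 3296 km.
At 36° latitude, spacing = 3296 × cos(36°) = 2667 km.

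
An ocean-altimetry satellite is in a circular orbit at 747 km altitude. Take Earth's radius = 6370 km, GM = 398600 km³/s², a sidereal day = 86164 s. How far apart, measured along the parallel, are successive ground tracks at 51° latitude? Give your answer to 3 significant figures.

Semi-major axis a = 6370 + 747 = 7117 km. Period T = 2π√(a³/μ) = 2π√(7117³/398600) = 5975.3 s = 99.59 min.
Node shift per orbit = (5975.3/86164) × 360° = 24.97°.
Equatorial spacing = 24.97 × 111.2 km/° = 2776 km.
At 51° latitude, spacing = 2776 × cos(51°) = 1747 km.

1750 km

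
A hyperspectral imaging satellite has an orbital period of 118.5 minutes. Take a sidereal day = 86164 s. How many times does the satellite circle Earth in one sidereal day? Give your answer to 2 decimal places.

T = 118.5 min = 7110.0 s.
Orbits per sidereal day = 86164 / 7110.0 = 12.119.

12.12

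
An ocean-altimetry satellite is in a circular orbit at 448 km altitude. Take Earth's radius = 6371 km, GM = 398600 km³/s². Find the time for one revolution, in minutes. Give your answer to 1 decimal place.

Semi-major axis a = 6371 + 448 = 6819 km. Period T = 2π√(a³/μ) = 2π√(6819³/398600) = 5603.9 s = 93.40 min.

93.4 min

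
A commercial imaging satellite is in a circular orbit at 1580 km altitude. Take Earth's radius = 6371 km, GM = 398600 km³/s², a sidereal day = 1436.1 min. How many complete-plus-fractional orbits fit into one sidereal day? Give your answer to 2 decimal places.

Semi-major axis a = 6371 + 1580 = 7951 km. Period T = 2π√(a³/μ) = 2π√(7951³/398600) = 7055.8 s = 117.60 min.
Orbits per sidereal day = 86166 / 7055.8 = 12.212.

12.21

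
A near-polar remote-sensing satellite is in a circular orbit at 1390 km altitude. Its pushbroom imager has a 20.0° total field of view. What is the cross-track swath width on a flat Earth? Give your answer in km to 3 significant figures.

490 km

Half-angle = 20.0°/2 = 10°.
Swath width ≈ 2h·tan(θ/2) = 2 × 1390 × tan(10°) = 490.2 km.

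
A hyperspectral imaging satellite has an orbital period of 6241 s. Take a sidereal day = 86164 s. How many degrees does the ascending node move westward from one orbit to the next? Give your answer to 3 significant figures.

26.1°

During one orbit Earth rotates (6241.0 / 86164) × 360° = 26.08°.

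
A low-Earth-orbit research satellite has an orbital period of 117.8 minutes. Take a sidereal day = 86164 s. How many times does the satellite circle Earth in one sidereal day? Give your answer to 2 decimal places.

12.19

T = 117.8 min = 7068.0 s.
Orbits per sidereal day = 86164 / 7068.0 = 12.191.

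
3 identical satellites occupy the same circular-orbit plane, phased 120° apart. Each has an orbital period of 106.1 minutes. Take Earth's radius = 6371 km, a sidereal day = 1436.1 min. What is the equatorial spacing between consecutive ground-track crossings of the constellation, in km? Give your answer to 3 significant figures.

986 km

T = 106.1 min = 6366.0 s.
Single-satellite node shift = (6366.0/86166) × 360° = 26.60°.
With 3 satellites evenly phased, successive equator crossings are 26.60/3 = 8.866° apart.
That is 8.866 × 111.2 = 986 km at the equator.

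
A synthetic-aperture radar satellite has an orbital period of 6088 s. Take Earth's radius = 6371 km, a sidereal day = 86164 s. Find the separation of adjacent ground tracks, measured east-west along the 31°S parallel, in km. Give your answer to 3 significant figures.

Node shift per orbit = (6088.0/86164) × 360° = 25.44°.
Equatorial spacing = 25.44 × 111.2 km/° = 2828 km.
At 31° latitude, spacing = 2828 × cos(31°) = 2424 km.

2420 km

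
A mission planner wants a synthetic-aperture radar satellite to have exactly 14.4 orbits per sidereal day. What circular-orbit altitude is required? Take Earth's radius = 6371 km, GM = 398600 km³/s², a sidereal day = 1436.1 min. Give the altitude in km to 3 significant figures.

Required period T = 86166 / 14.4 = 5983.8 s.
From T = 2π√(a³/μ): a = (μ T²/4π²)^(1/3) = (398600 × 5983.8² / 4π²)^(1/3) = 7124 km.
Altitude h = a − R = 7124 − 6371 = 753 km.

753 km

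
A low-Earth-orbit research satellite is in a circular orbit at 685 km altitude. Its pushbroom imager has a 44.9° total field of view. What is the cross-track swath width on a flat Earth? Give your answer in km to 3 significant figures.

Half-angle = 44.9°/2 = 22.45°.
Swath width ≈ 2h·tan(θ/2) = 2 × 685 × tan(22.45°) = 566.1 km.

566 km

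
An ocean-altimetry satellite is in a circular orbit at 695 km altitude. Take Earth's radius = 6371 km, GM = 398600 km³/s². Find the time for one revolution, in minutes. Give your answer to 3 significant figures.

98.5 min

Semi-major axis a = 6371 + 695 = 7066 km. Period T = 2π√(a³/μ) = 2π√(7066³/398600) = 5911.1 s = 98.52 min.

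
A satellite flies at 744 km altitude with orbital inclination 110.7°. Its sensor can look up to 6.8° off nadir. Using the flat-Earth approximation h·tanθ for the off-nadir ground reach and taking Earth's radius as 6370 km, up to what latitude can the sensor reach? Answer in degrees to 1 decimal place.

Retrograde orbit: the ground track reaches ±(180° − i) = ±(180 − 110.7) = ±69.3°.
Sensor half-swath on the ground ≈ 744·tan(6.8°) = 89 km = 0.80° of latitude.
Maximum observable latitude ≈ 69.3 + 0.80 = 70.1°.

70.1°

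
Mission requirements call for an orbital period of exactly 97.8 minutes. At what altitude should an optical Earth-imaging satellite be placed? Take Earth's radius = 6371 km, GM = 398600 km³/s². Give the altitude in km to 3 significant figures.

661 km

T = 97.8 min = 5868.0 s.
From T = 2π√(a³/μ): a = (μ T²/4π²)^(1/3) = (398600 × 5868.0² / 4π²)^(1/3) = 7032 km.
Altitude h = a − R = 7032 − 6371 = 661 km.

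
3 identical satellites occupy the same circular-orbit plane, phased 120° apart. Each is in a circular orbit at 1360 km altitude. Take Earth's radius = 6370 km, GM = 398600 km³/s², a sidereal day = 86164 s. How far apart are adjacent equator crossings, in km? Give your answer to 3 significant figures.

1050 km

Semi-major axis a = 6370 + 1360 = 7730 km. Period T = 2π√(a³/μ) = 2π√(7730³/398600) = 6763.6 s = 112.73 min.
Single-satellite node shift = (6763.6/86164) × 360° = 28.26°.
With 3 satellites evenly phased, successive equator crossings are 28.26/3 = 9.420° apart.
That is 9.420 × 111.2 = 1047 km at the equator.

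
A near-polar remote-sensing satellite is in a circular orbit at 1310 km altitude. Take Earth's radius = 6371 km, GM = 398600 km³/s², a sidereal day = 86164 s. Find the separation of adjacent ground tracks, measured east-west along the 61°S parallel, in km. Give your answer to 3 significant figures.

Semi-major axis a = 6371 + 1310 = 7681 km. Period T = 2π√(a³/μ) = 2π√(7681³/398600) = 6699.4 s = 111.66 min.
Node shift per orbit = (6699.4/86164) × 360° = 27.99°.
Equatorial spacing = 27.99 × 111.2 km/° = 3112 km.
At 61° latitude, spacing = 3112 × cos(61°) = 1509 km.

1510 km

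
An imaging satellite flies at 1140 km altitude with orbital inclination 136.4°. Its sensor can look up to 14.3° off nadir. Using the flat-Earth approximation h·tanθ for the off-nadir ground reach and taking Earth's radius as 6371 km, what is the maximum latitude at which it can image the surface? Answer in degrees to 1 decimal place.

46.2°

Retrograde orbit: the ground track reaches ±(180° − i) = ±(180 − 136.4) = ±43.6°.
Sensor half-swath on the ground ≈ 1140·tan(14.3°) = 291 km = 2.61° of latitude.
Maximum observable latitude ≈ 43.6 + 2.61 = 46.2°.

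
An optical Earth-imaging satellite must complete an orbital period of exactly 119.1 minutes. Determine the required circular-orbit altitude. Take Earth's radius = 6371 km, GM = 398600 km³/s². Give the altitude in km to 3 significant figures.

T = 119.1 min = 7146.0 s.
From T = 2π√(a³/μ): a = (μ T²/4π²)^(1/3) = (398600 × 7146.0² / 4π²)^(1/3) = 8019 km.
Altitude h = a − R = 8019 − 6371 = 1648 km.

1650 km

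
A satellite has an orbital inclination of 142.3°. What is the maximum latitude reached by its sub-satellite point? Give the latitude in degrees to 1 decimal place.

37.7°

Retrograde orbit: the ground track reaches ±(180° − i) = ±(180 − 142.3) = ±37.7°.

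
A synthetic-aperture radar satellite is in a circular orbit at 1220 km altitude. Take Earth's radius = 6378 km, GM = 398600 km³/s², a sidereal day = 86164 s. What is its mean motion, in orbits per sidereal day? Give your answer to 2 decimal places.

13.07

Semi-major axis a = 6378 + 1220 = 7598 km. Period T = 2π√(a³/μ) = 2π√(7598³/398600) = 6591.1 s = 109.85 min.
Orbits per sidereal day = 86164 / 6591.1 = 13.073.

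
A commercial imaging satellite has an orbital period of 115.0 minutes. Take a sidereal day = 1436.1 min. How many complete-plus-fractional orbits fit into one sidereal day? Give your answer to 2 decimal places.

12.49

T = 115.0 min = 6900.0 s.
Orbits per sidereal day = 86166 / 6900.0 = 12.488.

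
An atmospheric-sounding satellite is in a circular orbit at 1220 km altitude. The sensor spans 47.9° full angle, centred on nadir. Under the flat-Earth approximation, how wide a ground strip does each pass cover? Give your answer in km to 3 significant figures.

1080 km

Half-angle = 47.9°/2 = 23.95°.
Swath width ≈ 2h·tan(θ/2) = 2 × 1220 × tan(23.95°) = 1083.8 km.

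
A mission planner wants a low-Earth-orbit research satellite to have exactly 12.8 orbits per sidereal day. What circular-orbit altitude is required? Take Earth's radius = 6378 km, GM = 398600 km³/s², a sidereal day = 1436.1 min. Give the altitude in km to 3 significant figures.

Required period T = 86166 / 12.8 = 6731.7 s.
From T = 2π√(a³/μ): a = (μ T²/4π²)^(1/3) = (398600 × 6731.7² / 4π²)^(1/3) = 7706 km.
Altitude h = a − R = 7706 − 6378 = 1328 km.

1330 km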